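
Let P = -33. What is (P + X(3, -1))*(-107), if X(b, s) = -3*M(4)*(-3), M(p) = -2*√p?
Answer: 7383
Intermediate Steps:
X(b, s) = -36 (X(b, s) = -(-6)*√4*(-3) = -(-6)*2*(-3) = -3*(-4)*(-3) = 12*(-3) = -36)
(P + X(3, -1))*(-107) = (-33 - 36)*(-107) = -69*(-107) = 7383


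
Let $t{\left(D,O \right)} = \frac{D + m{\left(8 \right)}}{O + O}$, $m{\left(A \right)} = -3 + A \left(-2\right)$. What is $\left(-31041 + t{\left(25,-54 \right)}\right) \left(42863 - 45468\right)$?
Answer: $\frac{1455515095}{18} \approx 8.0862 \cdot 10^{7}$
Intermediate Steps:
$m{\left(A \right)} = -3 - 2 A$
$t{\left(D,O \right)} = \frac{-19 + D}{2 O}$ ($t{\left(D,O \right)} = \frac{D - 19}{O + O} = \frac{D - 19}{2 O} = \left(D - 19\right) \frac{1}{2 O} = \left(-19 + D\right) \frac{1}{2 O} = \frac{-19 + D}{2 O}$)
$\left(-31041 + t{\left(25,-54 \right)}\right) \left(42863 - 45468\right) = \left(-31041 + \frac{-19 + 25}{2 \left(-54\right)}\right) \left(42863 - 45468\right) = \left(-31041 + \frac{1}{2} \left(- \frac{1}{54}\right) 6\right) \left(-2605\right) = \left(-31041 - \frac{1}{18}\right) \left(-2605\right) = \left(- \frac{558739}{18}\right) \left(-2605\right) = \frac{1455515095}{18}$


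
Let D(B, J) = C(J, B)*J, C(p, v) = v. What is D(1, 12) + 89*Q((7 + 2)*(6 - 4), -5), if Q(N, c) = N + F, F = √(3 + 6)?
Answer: 1881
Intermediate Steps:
F = 3 (F = √9 = 3)
D(B, J) = B*J
Q(N, c) = 3 + N (Q(N, c) = N + 3 = 3 + N)
D(1, 12) + 89*Q((7 + 2)*(6 - 4), -5) = 1*12 + 89*(3 + (7 + 2)*(6 - 4)) = 12 + 89*(3 + 9*2) = 12 + 89*(3 + 18) = 12 + 89*21 = 12 + 1869 = 1881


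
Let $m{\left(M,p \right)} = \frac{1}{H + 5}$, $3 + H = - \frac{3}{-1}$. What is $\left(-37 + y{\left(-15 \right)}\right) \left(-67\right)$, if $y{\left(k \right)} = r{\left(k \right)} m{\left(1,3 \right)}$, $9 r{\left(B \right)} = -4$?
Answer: $\frac{111823}{45} \approx 2485.0$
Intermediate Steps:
$r{\left(B \right)} = - \frac{4}{9}$ ($r{\left(B \right)} = \frac{1}{9} \left(-4\right) = - \frac{4}{9}$)
$H = 0$ ($H = -3 - \frac{3}{-1} = -3 - -3 = -3 + 3 = 0$)
$m{\left(M,p \right)} = \frac{1}{5}$ ($m{\left(M,p \right)} = \frac{1}{0 + 5} = \frac{1}{5}$)
$y{\left(k \right)} = - \frac{4}{45}$ ($y{\left(k \right)} = \left(- \frac{4}{9}\right) \frac{1}{5} = - \frac{4}{45}$)
$\left(-37 + y{\left(-15 \right)}\right) \left(-67\right) = \left(-37 - \frac{4}{45}\right) \left(-67\right) = \left(- \frac{1669}{45}\right) \left(-67\right) = \frac{111823}{45}$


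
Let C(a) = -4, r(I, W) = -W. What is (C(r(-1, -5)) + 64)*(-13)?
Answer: -780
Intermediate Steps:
(C(r(-1, -5)) + 64)*(-13) = (-4 + 64)*(-13) = 60*(-13) = -780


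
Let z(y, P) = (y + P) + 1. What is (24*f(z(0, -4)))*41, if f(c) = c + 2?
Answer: -984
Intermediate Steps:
z(y, P) = 1 + P + y (z(y, P) = (P + y) + 1 = 1 + P + y)
f(c) = 2 + c
(24*f(z(0, -4)))*41 = (24*(2 + (1 - 4 + 0)))*41 = (24*(2 - 3))*41 = (24*(-1))*41 = -24*41 = -984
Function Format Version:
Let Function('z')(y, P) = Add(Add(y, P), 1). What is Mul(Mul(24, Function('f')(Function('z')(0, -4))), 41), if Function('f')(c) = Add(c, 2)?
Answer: -984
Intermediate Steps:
Function('z')(y, P) = Add(1, P, y) (Function('z')(y, P) = Add(Add(P, y), 1) = Add(1, P, y))
Function('f')(c) = Add(2, c)
Mul(Mul(24, Function('f')(Function('z')(0, -4))), 41) = Mul(Mul(24, Add(2, Add(1, -4, 0))), 41) = Mul(Mul(24, Add(2, -3)), 41) = Mul(Mul(24, -1), 41) = Mul(-24, 41) = -984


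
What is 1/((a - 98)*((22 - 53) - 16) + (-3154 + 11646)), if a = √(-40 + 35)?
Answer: 13098/171568649 + 47*I*√5/171568649 ≈ 7.6343e-5 + 6.1255e-7*I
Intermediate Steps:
a = I*√5 (a = √(-5) = I*√5 ≈ 2.2361*I)
1/((a - 98)*((22 - 53) - 16) + (-3154 + 11646)) = 1/((I*√5 - 98)*((22 - 53) - 16) + (-3154 + 11646)) = 1/((-98 + I*√5)*(-31 - 16) + 8492) = 1/((-98 + I*√5)*(-47) + 8492) = 1/((4606 - 47*I*√5) + 8492) = 1/(13098 - 47*I*√5)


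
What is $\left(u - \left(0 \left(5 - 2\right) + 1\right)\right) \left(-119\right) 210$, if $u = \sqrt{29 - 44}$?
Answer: $24990 - 24990 i \sqrt{15} \approx 24990.0 - 96786.0 i$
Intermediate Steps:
$u = i \sqrt{15}$ ($u = \sqrt{-15} = i \sqrt{15} \approx 3.873 i$)
$\left(u - \left(0 \left(5 - 2\right) + 1\right)\right) \left(-119\right) 210 = \left(i \sqrt{15} - \left(0 \left(5 - 2\right) + 1\right)\right) \left(-119\right) 210 = \left(i \sqrt{15} - \left(0 \cdot 3 + 1\right)\right) \left(-119\right) 210 = \left(i \sqrt{15} - \left(0 + 1\right)\right) \left(-119\right) 210 = \left(i \sqrt{15} - 1\right) \left(-119\right) 210 = \left(-1 + i \sqrt{15}\right) \left(-119\right) 210 = \left(119 - 119 i \sqrt{15}\right) 210 = 24990 - 24990 i \sqrt{15}$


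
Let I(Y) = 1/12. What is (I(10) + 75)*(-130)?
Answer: -58565/6 ≈ -9760.8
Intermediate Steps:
I(Y) = 1/12
(I(10) + 75)*(-130) = (1/12 + 75)*(-130) = (901/12)*(-130) = -58565/6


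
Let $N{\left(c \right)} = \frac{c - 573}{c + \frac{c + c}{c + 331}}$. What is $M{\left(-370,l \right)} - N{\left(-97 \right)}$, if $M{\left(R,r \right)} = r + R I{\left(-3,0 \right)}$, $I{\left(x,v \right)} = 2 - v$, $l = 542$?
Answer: $- \frac{1172349}{5723} \approx -204.85$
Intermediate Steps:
$N{\left(c \right)} = \frac{-573 + c}{c + \frac{2 c}{331 + c}}$
$M{\left(R,r \right)} = r + 2 R$ ($M{\left(R,r \right)} = r + R \left(2 - 0\right) = r + R \left(2 + 0\right) = r + R 2 = r + 2 R$)
$M{\left(-370,l \right)} - N{\left(-97 \right)} = \left(542 + 2 \left(-370\right)\right) - \frac{-189663 + \left(-97\right)^{2} - -23474}{\left(-97\right) \left(333 - 97\right)} = \left(542 - 740\right) - - \frac{-189663 + 9409 + 23474}{97 \cdot 236} = -198 - \left(- \frac{1}{97}\right) \frac{1}{236} \left(-156780\right) = -198 - \frac{39195}{5723} = - \frac{1172349}{5723}$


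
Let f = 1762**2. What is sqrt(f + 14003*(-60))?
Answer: 4*sqrt(141529) ≈ 1504.8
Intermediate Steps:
f = 3104644
sqrt(f + 14003*(-60)) = sqrt(3104644 + 14003*(-60)) = sqrt(3104644 - 840180) = sqrt(2264464) = 4*sqrt(141529)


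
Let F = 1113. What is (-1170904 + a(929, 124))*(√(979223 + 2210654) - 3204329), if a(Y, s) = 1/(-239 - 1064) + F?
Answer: 4884158981690746/1303 - 1524237674*√3189877/1303 ≈ 3.7463e+12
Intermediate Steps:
a(Y, s) = 1450238/1303 (a(Y, s) = 1/(-239 - 1064) + 1113 = 1/(-1303) + 1113 = -1/1303 + 1113 = 1450238/1303)
(-1170904 + a(929, 124))*(√(979223 + 2210654) - 3204329) = (-1170904 + 1450238/1303)*(√(979223 + 2210654) - 3204329) = -1524237674*(√3189877 - 3204329)/1303 = -1524237674*(-3204329 + √3189877)/1303 = 4884158981690746/1303 - 1524237674*√3189877/1303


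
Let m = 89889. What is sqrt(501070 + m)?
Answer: sqrt(590959) ≈ 768.74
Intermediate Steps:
sqrt(501070 + m) = sqrt(501070 + 89889) = sqrt(590959)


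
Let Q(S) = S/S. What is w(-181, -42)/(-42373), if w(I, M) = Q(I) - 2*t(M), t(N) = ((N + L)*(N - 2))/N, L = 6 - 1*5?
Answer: -1825/889833 ≈ -0.0020509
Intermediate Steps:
L = 1 (L = 6 - 5 = 1)
Q(S) = 1
t(N) = (1 + N)*(-2 + N)/N (t(N) = ((N + 1)*(N - 2))/N = ((1 + N)*(-2 + N))/N = (1 + N)*(-2 + N)/N)
w(I, M) = 3 - 2*M + 4/M (w(I, M) = 1 - 2*(-1 + M - 2/M) = 1 + (2 - 2*M + 4/M) = 3 - 2*M + 4/M)
w(-181, -42)/(-42373) = (3 - 2*(-42) + 4/(-42))/(-42373) = (3 + 84 + 4*(-1/42))*(-1/42373) = (3 + 84 - 2/21)*(-1/42373) = (1825/21)*(-1/42373) = -1825/889833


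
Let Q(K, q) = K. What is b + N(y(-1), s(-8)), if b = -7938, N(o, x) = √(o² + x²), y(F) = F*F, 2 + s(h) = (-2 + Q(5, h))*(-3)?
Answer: -7938 + √122 ≈ -7927.0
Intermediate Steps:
s(h) = -11 (s(h) = -2 + (-2 + 5)*(-3) = -2 + 3*(-3) = -2 - 9 = -11)
y(F) = F²
b + N(y(-1), s(-8)) = -7938 + √(((-1)²)² + (-11)²) = -7938 + √(1² + 121) = -7938 + √(1 + 121) = -7938 + √122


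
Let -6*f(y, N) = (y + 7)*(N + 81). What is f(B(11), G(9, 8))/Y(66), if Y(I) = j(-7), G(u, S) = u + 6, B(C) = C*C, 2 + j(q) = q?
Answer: 2048/9 ≈ 227.56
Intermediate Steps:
j(q) = -2 + q
B(C) = C²
G(u, S) = 6 + u
f(y, N) = -(7 + y)*(81 + N)/6 (f(y, N) = -(y + 7)*(N + 81)/6 = -(7 + y)*(81 + N)/6)
Y(I) = -9 (Y(I) = -2 - 7 = -9)
f(B(11), G(9, 8))/Y(66) = (-189/2 - 27/2*11² - 7*(6 + 9)/6 - ⅙*(6 + 9)*11²)/(-9) = (-189/2 - 27/2*121 - 7/6*15 - ⅙*15*121)*(-⅑) = (-189/2 - 3267/2 - 35/2 - 605/2)*(-⅑) = -2048*(-⅑) = 2048/9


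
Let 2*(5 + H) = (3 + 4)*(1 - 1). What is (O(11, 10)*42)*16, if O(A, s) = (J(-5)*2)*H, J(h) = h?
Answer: 33600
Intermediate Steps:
H = -5 (H = -5 + ((3 + 4)*(1 - 1))/2 = -5 + (7*0)/2 = -5 + (½)*0 = -5 + 0 = -5)
O(A, s) = 50 (O(A, s) = -5*2*(-5) = -10*(-5) = 50)
(O(11, 10)*42)*16 = (50*42)*16 = 2100*16 = 33600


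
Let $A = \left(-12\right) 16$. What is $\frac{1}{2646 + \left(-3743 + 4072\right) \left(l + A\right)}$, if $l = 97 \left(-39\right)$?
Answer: $- \frac{1}{1305129} \approx -7.6621 \cdot 10^{-7}$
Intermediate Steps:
$l = -3783$
$A = -192$
$\frac{1}{2646 + \left(-3743 + 4072\right) \left(l + A\right)} = \frac{1}{2646 + \left(-3743 + 4072\right) \left(-3783 - 192\right)} = \frac{1}{2646 + 329 \left(-3975\right)} = \frac{1}{2646 - 1307775} = \frac{1}{-1305129} = - \frac{1}{1305129}$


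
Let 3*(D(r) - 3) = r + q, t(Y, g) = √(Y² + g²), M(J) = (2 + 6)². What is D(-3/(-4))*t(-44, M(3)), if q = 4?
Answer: 55*√377/3 ≈ 355.97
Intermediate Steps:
M(J) = 64 (M(J) = 8² = 64)
D(r) = 13/3 + r/3 (D(r) = 3 + (r + 4)/3 = 3 + (4 + r)/3 = 3 + (4/3 + r/3) = 13/3 + r/3)
D(-3/(-4))*t(-44, M(3)) = (13/3 + (-3/(-4))/3)*√((-44)² + 64²) = (13/3 + (-3*(-¼))/3)*√(1936 + 4096) = (13/3 + (⅓)*(¾))*√6032 = (13/3 + ¼)*(4*√377) = 55*(4*√377)/12 = 55*√377/3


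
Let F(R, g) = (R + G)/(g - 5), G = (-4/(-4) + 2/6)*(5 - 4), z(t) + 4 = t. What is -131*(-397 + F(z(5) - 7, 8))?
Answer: 469897/9 ≈ 52211.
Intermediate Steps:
z(t) = -4 + t
G = 4/3 (G = (-4*(-1/4) + 2*(1/6))*1 = (1 + 1/3)*1 = (4/3)*1 = 4/3 ≈ 1.3333)
F(R, g) = (4/3 + R)/(-5 + g) (F(R, g) = (R + 4/3)/(g - 5) = (4/3 + R)/(-5 + g))
-131*(-397 + F(z(5) - 7, 8)) = -131*(-397 + (4/3 + ((-4 + 5) - 7))/(-5 + 8)) = -131*(-397 + (4/3 + (1 - 7))/3) = -131*(-397 + (4/3 - 6)/3) = -131*(-397 + (1/3)*(-14/3)) = -131*(-397 - 14/9) = -131*(-3587/9) = 469897/9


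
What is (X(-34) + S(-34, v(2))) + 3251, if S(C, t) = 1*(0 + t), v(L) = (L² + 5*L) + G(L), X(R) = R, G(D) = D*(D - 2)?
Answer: 3231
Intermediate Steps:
G(D) = D*(-2 + D)
v(L) = L² + 5*L + L*(-2 + L) (v(L) = (L² + 5*L) + L*(-2 + L) = L² + 5*L + L*(-2 + L))
S(C, t) = t (S(C, t) = 1*t = t)
(X(-34) + S(-34, v(2))) + 3251 = (-34 + 2*(3 + 2*2)) + 3251 = (-34 + 2*(3 + 4)) + 3251 = (-34 + 2*7) + 3251 = (-34 + 14) + 3251 = -20 + 3251 = 3231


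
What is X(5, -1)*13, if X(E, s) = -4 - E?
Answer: -117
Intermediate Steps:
X(5, -1)*13 = (-4 - 1*5)*13 = (-4 - 5)*13 = -9*13 = -117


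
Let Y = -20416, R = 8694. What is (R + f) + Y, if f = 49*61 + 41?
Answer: -8692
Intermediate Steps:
f = 3030 (f = 2989 + 41 = 3030)
(R + f) + Y = (8694 + 3030) - 20416 = 11724 - 20416 = -8692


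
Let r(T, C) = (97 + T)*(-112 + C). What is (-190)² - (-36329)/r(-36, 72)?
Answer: 88047671/2440 ≈ 36085.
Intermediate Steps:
r(T, C) = (-112 + C)*(97 + T)
(-190)² - (-36329)/r(-36, 72) = (-190)² - (-36329)/(-10864 - 112*(-36) + 97*72 + 72*(-36)) = 36100 - (-36329)/(-10864 + 4032 + 6984 - 2592) = 36100 - (-36329)/(-2440) = 36100 - (-36329)*(-1)/2440 = 36100 - 1*36329/2440 = 36100 - 36329/2440 = 88047671/2440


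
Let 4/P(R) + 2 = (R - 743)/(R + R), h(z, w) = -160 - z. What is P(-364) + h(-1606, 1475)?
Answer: 501742/349 ≈ 1437.7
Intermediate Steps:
P(R) = 4/(-2 + (-743 + R)/(2*R)) (P(R) = 4/(-2 + (R - 743)/(R + R)) = 4/(-2 + (-743 + R)/((2*R))) = 4/(-2 + (-743 + R)*(1/(2*R))) = 4/(-2 + (-743 + R)/(2*R)))
P(-364) + h(-1606, 1475) = -8*(-364)/(743 + 3*(-364)) + (-160 - 1*(-1606)) = -8*(-364)/(743 - 1092) + (-160 + 1606) = -8*(-364)/(-349) + 1446 = -8*(-364)*(-1/349) + 1446 = -2912/349 + 1446 = 501742/349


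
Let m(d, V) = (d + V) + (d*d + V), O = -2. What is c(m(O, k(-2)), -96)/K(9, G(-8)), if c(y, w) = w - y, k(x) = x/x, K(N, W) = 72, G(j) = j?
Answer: -25/18 ≈ -1.3889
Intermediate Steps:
k(x) = 1
m(d, V) = d + d² + 2*V (m(d, V) = (V + d) + (d² + V) = (V + d) + (V + d²) = d + d² + 2*V)
c(m(O, k(-2)), -96)/K(9, G(-8)) = (-96 - (-2 + (-2)² + 2*1))/72 = (-96 - (-2 + 4 + 2))*(1/72) = (-96 - 1*4)*(1/72) = (-96 - 4)*(1/72) = -100*1/72 = -25/18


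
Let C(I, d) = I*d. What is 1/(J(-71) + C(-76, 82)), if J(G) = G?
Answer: -1/6303 ≈ -0.00015865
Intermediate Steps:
1/(J(-71) + C(-76, 82)) = 1/(-71 - 76*82) = 1/(-71 - 6232) = 1/(-6303) = -1/6303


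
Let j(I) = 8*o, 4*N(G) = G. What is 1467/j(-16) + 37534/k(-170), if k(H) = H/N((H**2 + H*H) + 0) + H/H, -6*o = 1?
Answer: 442567/12 ≈ 36881.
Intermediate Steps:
o = -1/6 (o = -1/6*1 = -1/6 ≈ -0.16667)
N(G) = G/4
k(H) = 1 + 2/H (k(H) = H/((((H**2 + H*H) + 0)/4)) + H/H = H/((((H**2 + H**2) + 0)/4)) + 1 = H/(((2*H**2 + 0)/4)) + 1 = H/(((2*H**2)/4)) + 1 = H/((H**2/2)) + 1 = H*(2/H**2) + 1 = 2/H + 1 = 1 + 2/H)
j(I) = -4/3 (j(I) = 8*(-1/6) = -4/3)
1467/j(-16) + 37534/k(-170) = 1467/(-4/3) + 37534/(((2 - 170)/(-170))) = 1467*(-3/4) + 37534/((-1/170*(-168))) = -4401/4 + 37534/(84/85) = -4401/4 + 37534*(85/84) = -4401/4 + 227885/6 = 442567/12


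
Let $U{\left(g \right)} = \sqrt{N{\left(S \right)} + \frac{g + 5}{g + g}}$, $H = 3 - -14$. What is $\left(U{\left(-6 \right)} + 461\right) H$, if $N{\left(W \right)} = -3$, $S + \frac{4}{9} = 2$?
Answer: $7837 + \frac{17 i \sqrt{105}}{6} \approx 7837.0 + 29.033 i$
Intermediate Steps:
$S = \frac{14}{9}$ ($S = - \frac{4}{9} + 2 = \frac{14}{9} \approx 1.5556$)
$H = 17$ ($H = 3 + 14 = 17$)
$U{\left(g \right)} = \sqrt{-3 + \frac{5 + g}{2 g}}$ ($U{\left(g \right)} = \sqrt{-3 + \frac{g + 5}{g + g}} = \sqrt{-3 + \frac{5 + g}{2 g}}$)
$\left(U{\left(-6 \right)} + 461\right) H = \left(\frac{\sqrt{10} \sqrt{\frac{1 - -6}{-6}}}{2} + 461\right) 17 = \left(\frac{\sqrt{10} \sqrt{- \frac{1 + 6}{6}}}{2} + 461\right) 17 = \left(\frac{\sqrt{10} \sqrt{\left(- \frac{1}{6}\right) 7}}{2} + 461\right) 17 = \left(\frac{\sqrt{10} \sqrt{- \frac{7}{6}}}{2} + 461\right) 17 = \left(\frac{\sqrt{10} \frac{i \sqrt{42}}{6}}{2} + 461\right) 17 = \left(\frac{i \sqrt{105}}{6} + 461\right) 17 = \left(461 + \frac{i \sqrt{105}}{6}\right) 17 = 7837 + \frac{17 i \sqrt{105}}{6}$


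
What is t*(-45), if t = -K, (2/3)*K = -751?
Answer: -101385/2 ≈ -50693.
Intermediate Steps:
K = -2253/2 (K = (3/2)*(-751) = -2253/2 ≈ -1126.5)
t = 2253/2 (t = -1*(-2253/2) = 2253/2 ≈ 1126.5)
t*(-45) = (2253/2)*(-45) = -101385/2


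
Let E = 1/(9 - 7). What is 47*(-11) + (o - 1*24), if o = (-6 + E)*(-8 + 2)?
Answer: -508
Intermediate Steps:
E = 1/2 ≈ 0.50000
o = 33 (o = (-6 + 1/2)*(-8 + 2) = -11/2*(-6) = 33)
47*(-11) + (o - 1*24) = 47*(-11) + (33 - 1*24) = -517 + (33 - 24) = -517 + 9 = -508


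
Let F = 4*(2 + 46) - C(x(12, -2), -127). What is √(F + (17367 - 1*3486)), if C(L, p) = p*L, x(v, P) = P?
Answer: √13819 ≈ 117.55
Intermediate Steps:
C(L, p) = L*p
F = -62 (F = 4*(2 + 46) - (-2)*(-127) = 4*48 - 1*254 = 192 - 254 = -62)
√(F + (17367 - 1*3486)) = √(-62 + (17367 - 1*3486)) = √(-62 + (17367 - 3486)) = √(-62 + 13881) = √13819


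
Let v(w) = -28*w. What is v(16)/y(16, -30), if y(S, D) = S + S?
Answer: -14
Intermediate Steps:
y(S, D) = 2*S
v(16)/y(16, -30) = (-28*16)/((2*16)) = -448/32 = -448*1/32 = -14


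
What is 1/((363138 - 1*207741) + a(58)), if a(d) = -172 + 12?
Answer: 1/155237 ≈ 6.4418e-6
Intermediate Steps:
a(d) = -160
1/((363138 - 1*207741) + a(58)) = 1/((363138 - 1*207741) - 160) = 1/((363138 - 207741) - 160) = 1/(155397 - 160) = 1/155237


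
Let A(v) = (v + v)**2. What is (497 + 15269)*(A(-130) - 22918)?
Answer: 704456412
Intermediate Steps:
A(v) = 4*v**2 (A(v) = (2*v)**2 = 4*v**2)
(497 + 15269)*(A(-130) - 22918) = (497 + 15269)*(4*(-130)**2 - 22918) = 15766*(4*16900 - 22918) = 15766*(67600 - 22918) = 15766*44682 = 704456412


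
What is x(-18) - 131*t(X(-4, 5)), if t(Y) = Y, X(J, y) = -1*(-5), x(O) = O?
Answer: -673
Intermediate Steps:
X(J, y) = 5
x(-18) - 131*t(X(-4, 5)) = -18 - 131*5 = -18 - 1*655 = -18 - 655 = -673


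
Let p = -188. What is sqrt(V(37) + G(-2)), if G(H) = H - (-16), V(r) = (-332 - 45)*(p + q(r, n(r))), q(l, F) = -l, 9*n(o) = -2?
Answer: sqrt(84839) ≈ 291.27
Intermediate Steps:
n(o) = -2/9 (n(o) = (1/9)*(-2) = -2/9)
V(r) = 70876 + 377*r (V(r) = (-332 - 45)*(-188 - r) = -377*(-188 - r) = 70876 + 377*r)
G(H) = 16 + H (G(H) = H - 1*(-16) = H + 16 = 16 + H)
sqrt(V(37) + G(-2)) = sqrt((70876 + 377*37) + (16 - 2)) = sqrt((70876 + 13949) + 14) = sqrt(84825 + 14) = sqrt(84839)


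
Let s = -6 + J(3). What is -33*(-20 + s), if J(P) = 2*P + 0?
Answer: 660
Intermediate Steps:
J(P) = 2*P
s = 0 (s = -6 + 2*3 = -6 + 6 = 0)
-33*(-20 + s) = -33*(-20 + 0) = -33*(-20) = 660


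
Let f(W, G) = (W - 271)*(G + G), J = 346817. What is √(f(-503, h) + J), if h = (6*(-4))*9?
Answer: √681185 ≈ 825.34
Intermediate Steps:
h = -216 (h = -24*9 = -216)
f(W, G) = 2*G*(-271 + W) (f(W, G) = (-271 + W)*(2*G) = 2*G*(-271 + W))
√(f(-503, h) + J) = √(2*(-216)*(-271 - 503) + 346817) = √(2*(-216)*(-774) + 346817) = √(334368 + 346817) = √681185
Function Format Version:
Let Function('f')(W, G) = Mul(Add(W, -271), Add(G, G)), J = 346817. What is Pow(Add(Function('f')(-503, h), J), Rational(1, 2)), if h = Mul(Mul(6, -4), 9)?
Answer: Pow(681185, Rational(1, 2)) ≈ 825.34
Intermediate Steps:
h = -216 (h = Mul(-24, 9) = -216)
Function('f')(W, G) = Mul(2, G, Add(-271, W)) (Function('f')(W, G) = Mul(Add(-271, W), Mul(2, G)) = Mul(2, G, Add(-271, W)))
Pow(Add(Function('f')(-503, h), J), Rational(1, 2)) = Pow(Add(Mul(2, -216, Add(-271, -503)), 346817), Rational(1, 2)) = Pow(Add(Mul(2, -216, -774), 346817), Rational(1, 2)) = Pow(Add(334368, 346817), Rational(1, 2)) = Pow(681185, Rational(1, 2))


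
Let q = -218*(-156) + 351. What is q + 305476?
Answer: 339835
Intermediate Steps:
q = 34359 (q = 34008 + 351 = 34359)
q + 305476 = 34359 + 305476 = 339835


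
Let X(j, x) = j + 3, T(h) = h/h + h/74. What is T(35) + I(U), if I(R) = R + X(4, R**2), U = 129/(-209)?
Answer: 121497/15466 ≈ 7.8558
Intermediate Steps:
T(h) = 1 + h/74 (T(h) = 1 + h*(1/74) = 1 + h/74)
U = -129/209 (U = 129*(-1/209) = -129/209 ≈ -0.61722)
X(j, x) = 3 + j
I(R) = 7 + R (I(R) = R + (3 + 4) = R + 7 = 7 + R)
T(35) + I(U) = (1 + (1/74)*35) + (7 - 129/209) = (1 + 35/74) + 1334/209 = 109/74 + 1334/209 = 121497/15466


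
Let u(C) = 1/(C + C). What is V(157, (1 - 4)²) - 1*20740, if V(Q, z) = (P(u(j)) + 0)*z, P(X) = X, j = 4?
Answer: -165911/8 ≈ -20739.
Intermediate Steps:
u(C) = 1/(2*C)
V(Q, z) = z/8 (V(Q, z) = ((½)/4 + 0)*z = ((½)*(¼) + 0)*z = (⅛ + 0)*z = z/8)
V(157, (1 - 4)²) - 1*20740 = (1 - 4)²/8 - 1*20740 = (⅛)*(-3)² - 20740 = (⅛)*9 - 20740 = 9/8 - 20740 = -165911/8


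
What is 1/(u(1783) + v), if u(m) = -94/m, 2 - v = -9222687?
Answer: 1783/16444054393 ≈ 1.0843e-7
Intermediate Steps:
v = 9222689 (v = 2 - 1*(-9222687) = 2 + 9222687 = 9222689)
1/(u(1783) + v) = 1/(-94/1783 + 9222689) = 1/(16444054393/1783) = 1783/16444054393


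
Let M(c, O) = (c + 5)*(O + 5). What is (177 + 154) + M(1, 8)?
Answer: 409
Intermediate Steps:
M(c, O) = (5 + O)*(5 + c) (M(c, O) = (5 + c)*(5 + O) = (5 + O)*(5 + c))
(177 + 154) + M(1, 8) = (177 + 154) + (25 + 5*8 + 5*1 + 8*1) = 331 + (25 + 40 + 5 + 8) = 331 + 78 = 409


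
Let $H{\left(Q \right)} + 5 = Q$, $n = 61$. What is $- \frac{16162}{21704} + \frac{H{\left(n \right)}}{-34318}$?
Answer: $- \frac{138965735}{186209468} \approx -0.74629$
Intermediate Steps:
$H{\left(Q \right)} = -5 + Q$
$- \frac{16162}{21704} + \frac{H{\left(n \right)}}{-34318} = - \frac{16162}{21704} + \frac{-5 + 61}{-34318} = \left(-16162\right) \frac{1}{21704} + 56 \left(- \frac{1}{34318}\right) = - \frac{8081}{10852} - \frac{28}{17159} = - \frac{138965735}{186209468}$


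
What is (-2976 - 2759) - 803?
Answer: -6538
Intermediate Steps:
(-2976 - 2759) - 803 = -5735 - 803 = -6538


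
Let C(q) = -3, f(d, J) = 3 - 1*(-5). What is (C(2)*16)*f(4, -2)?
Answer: -384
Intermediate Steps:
f(d, J) = 8 (f(d, J) = 3 + 5 = 8)
(C(2)*16)*f(4, -2) = -3*16*8 = -48*8 = -384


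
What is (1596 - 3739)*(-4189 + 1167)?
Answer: 6476146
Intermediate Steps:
(1596 - 3739)*(-4189 + 1167) = -2143*(-3022) = 6476146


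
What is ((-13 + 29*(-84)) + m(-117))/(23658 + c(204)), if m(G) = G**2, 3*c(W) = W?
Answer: 5620/11863 ≈ 0.47374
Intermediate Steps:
c(W) = W/3
((-13 + 29*(-84)) + m(-117))/(23658 + c(204)) = ((-13 + 29*(-84)) + (-117)**2)/(23658 + (1/3)*204) = ((-13 - 2436) + 13689)/(23658 + 68) = (-2449 + 13689)/23726 = 11240*(1/23726) = 5620/11863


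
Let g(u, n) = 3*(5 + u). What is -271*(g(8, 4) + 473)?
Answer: -138752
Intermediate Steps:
g(u, n) = 15 + 3*u
-271*(g(8, 4) + 473) = -271*((15 + 3*8) + 473) = -271*((15 + 24) + 473) = -271*(39 + 473) = -271*512 = -138752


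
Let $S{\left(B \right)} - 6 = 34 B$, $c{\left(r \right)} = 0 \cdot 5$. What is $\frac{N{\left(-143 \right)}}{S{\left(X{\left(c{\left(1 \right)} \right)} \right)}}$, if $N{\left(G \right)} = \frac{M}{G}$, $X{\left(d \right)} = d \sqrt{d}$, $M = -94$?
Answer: $\frac{47}{429} \approx 0.10956$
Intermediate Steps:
$c{\left(r \right)} = 0$
$X{\left(d \right)} = d^{\frac{3}{2}}$
$S{\left(B \right)} = 6 + 34 B$
$N{\left(G \right)} = - \frac{94}{G}$
$\frac{N{\left(-143 \right)}}{S{\left(X{\left(c{\left(1 \right)} \right)} \right)}} = \frac{\left(-94\right) \frac{1}{-143}}{6 + 34 \cdot 0^{\frac{3}{2}}} = \frac{\left(-94\right) \left(- \frac{1}{143}\right)}{6 + 34 \cdot 0} = \frac{94}{143 \left(6 + 0\right)} = \frac{94}{143 \cdot 6} = \frac{94}{143} \cdot \frac{1}{6} = \frac{47}{429}$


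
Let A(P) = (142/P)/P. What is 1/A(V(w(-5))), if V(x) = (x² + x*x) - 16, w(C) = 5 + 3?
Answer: 6272/71 ≈ 88.338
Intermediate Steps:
w(C) = 8
V(x) = -16 + 2*x² (V(x) = (x² + x²) - 16 = 2*x² - 16 = -16 + 2*x²)
A(P) = 142/P²
1/A(V(w(-5))) = 1/(142/(-16 + 2*8²)²) = 1/(142/(-16 + 2*64)²) = 1/(142/(-16 + 128)²) = 1/(142/112²) = 1/(142*(1/12544)) = 1/(71/6272) = 6272/71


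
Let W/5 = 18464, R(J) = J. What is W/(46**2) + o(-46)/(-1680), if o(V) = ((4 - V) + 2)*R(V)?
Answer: 5004971/111090 ≈ 45.053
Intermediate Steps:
W = 92320 (W = 5*18464 = 92320)
o(V) = V*(6 - V) (o(V) = ((4 - V) + 2)*V = (6 - V)*V = V*(6 - V))
W/(46**2) + o(-46)/(-1680) = 92320/(46**2) - 46*(6 - 1*(-46))/(-1680) = 92320/2116 - 46*(6 + 46)*(-1/1680) = 92320*(1/2116) - 46*52*(-1/1680) = 23080/529 - 2392*(-1/1680) = 23080/529 + 299/210 = 5004971/111090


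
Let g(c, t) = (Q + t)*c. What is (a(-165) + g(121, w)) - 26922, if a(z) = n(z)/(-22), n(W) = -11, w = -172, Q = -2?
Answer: -95951/2 ≈ -47976.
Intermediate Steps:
a(z) = ½ (a(z) = -11/(-22) = -11*(-1/22) = ½)
g(c, t) = c*(-2 + t) (g(c, t) = (-2 + t)*c = c*(-2 + t))
(a(-165) + g(121, w)) - 26922 = (½ + 121*(-2 - 172)) - 26922 = (½ + 121*(-174)) - 26922 = (½ - 21054) - 26922 = -42107/2 - 26922 = -95951/2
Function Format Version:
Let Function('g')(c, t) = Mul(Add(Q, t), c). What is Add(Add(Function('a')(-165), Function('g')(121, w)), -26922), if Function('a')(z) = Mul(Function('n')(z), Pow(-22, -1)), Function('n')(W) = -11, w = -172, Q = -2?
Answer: Rational(-95951, 2) ≈ -47976.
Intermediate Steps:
Function('a')(z) = Rational(1, 2) (Function('a')(z) = Mul(-11, Pow(-22, -1)) = Mul(-11, Rational(-1, 22)) = Rational(1, 2))
Function('g')(c, t) = Mul(c, Add(-2, t)) (Function('g')(c, t) = Mul(Add(-2, t), c) = Mul(c, Add(-2, t)))
Add(Add(Function('a')(-165), Function('g')(121, w)), -26922) = Add(Add(Rational(1, 2), Mul(121, Add(-2, -172))), -26922) = Add(Add(Rational(1, 2), Mul(121, -174)), -26922) = Add(Add(Rational(1, 2), -21054), -26922) = Add(Rational(-42107, 2), -26922) = Rational(-95951, 2)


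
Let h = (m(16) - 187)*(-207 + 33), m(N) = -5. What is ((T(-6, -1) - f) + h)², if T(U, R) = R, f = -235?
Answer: 1131784164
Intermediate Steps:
h = 33408 (h = (-5 - 187)*(-207 + 33) = -192*(-174) = 33408)
((T(-6, -1) - f) + h)² = ((-1 - 1*(-235)) + 33408)² = ((-1 + 235) + 33408)² = (234 + 33408)² = 33642² = 1131784164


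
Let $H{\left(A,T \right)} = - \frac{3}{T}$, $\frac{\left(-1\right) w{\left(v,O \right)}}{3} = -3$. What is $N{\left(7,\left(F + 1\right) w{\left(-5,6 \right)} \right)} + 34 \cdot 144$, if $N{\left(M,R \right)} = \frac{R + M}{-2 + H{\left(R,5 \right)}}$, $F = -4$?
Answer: $\frac{63748}{13} \approx 4903.7$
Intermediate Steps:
$w{\left(v,O \right)} = 9$ ($w{\left(v,O \right)} = \left(-3\right) \left(-3\right) = 9$)
$N{\left(M,R \right)} = - \frac{5 M}{13} - \frac{5 R}{13}$ ($N{\left(M,R \right)} = \frac{R + M}{-2 - \frac{3}{5}} = \frac{M + R}{-2 - \frac{3}{5}} = \frac{M + R}{- \frac{13}{5}} = \left(M + R\right) \left(- \frac{5}{13}\right) = - \frac{5 M}{13} - \frac{5 R}{13}$)
$N{\left(7,\left(F + 1\right) w{\left(-5,6 \right)} \right)} + 34 \cdot 144 = \left(\left(- \frac{5}{13}\right) 7 - \frac{5 \left(-4 + 1\right) 9}{13}\right) + 34 \cdot 144 = \left(- \frac{35}{13} - \frac{5 \left(\left(-3\right) 9\right)}{13}\right) + 4896 = \left(- \frac{35}{13} - - \frac{135}{13}\right) + 4896 = \left(- \frac{35}{13} + \frac{135}{13}\right) + 4896 = \frac{100}{13} + 4896 = \frac{63748}{13}$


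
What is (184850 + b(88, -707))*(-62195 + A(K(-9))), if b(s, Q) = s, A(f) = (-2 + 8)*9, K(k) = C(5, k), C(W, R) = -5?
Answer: -11492232258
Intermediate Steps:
K(k) = -5
A(f) = 54 (A(f) = 6*9 = 54)
(184850 + b(88, -707))*(-62195 + A(K(-9))) = (184850 + 88)*(-62195 + 54) = 184938*(-62141) = -11492232258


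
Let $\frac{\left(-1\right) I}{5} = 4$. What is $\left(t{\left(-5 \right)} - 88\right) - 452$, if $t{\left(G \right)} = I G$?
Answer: $-440$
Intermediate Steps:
$I = -20$ ($I = \left(-5\right) 4 = -20$)
$t{\left(G \right)} = - 20 G$
$\left(t{\left(-5 \right)} - 88\right) - 452 = \left(\left(-20\right) \left(-5\right) - 88\right) - 452 = \left(100 - 88\right) - 452 = 12 - 452 = -440$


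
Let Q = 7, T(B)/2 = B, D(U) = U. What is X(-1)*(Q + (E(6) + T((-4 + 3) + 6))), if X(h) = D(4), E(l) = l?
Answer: 92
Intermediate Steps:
T(B) = 2*B
X(h) = 4
X(-1)*(Q + (E(6) + T((-4 + 3) + 6))) = 4*(7 + (6 + 2*((-4 + 3) + 6))) = 4*(7 + (6 + 2*(-1 + 6))) = 4*(7 + (6 + 2*5)) = 4*(7 + (6 + 10)) = 4*(7 + 16) = 4*23 = 92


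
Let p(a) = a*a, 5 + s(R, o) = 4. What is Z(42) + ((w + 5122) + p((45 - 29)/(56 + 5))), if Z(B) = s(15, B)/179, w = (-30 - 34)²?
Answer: 6139773965/666059 ≈ 9218.1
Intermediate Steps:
s(R, o) = -1 (s(R, o) = -5 + 4 = -1)
p(a) = a²
w = 4096 (w = (-64)² = 4096)
Z(B) = -1/179
Z(42) + ((w + 5122) + p((45 - 29)/(56 + 5))) = -1/179 + ((4096 + 5122) + ((45 - 29)/(56 + 5))²) = -1/179 + (9218 + (16/61)²) = -1/179 + (9218 + 256/3721) = -1/179 + 34300434/3721 = 6139773965/666059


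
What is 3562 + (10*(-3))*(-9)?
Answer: 3832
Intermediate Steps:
3562 + (10*(-3))*(-9) = 3562 - 30*(-9) = 3562 + 270 = 3832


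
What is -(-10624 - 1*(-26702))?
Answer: -16078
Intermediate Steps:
-(-10624 - 1*(-26702)) = -(-10624 + 26702) = -1*16078 = -16078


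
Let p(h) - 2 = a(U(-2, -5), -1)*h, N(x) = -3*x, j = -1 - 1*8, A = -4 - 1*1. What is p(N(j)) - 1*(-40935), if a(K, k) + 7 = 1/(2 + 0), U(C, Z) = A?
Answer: 81523/2 ≈ 40762.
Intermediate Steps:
A = -5 (A = -4 - 1 = -5)
j = -9 (j = -1 - 8 = -9)
U(C, Z) = -5
a(K, k) = -13/2 (a(K, k) = -7 + 1/(2 + 0) = -7 + 1/2 = -7 + ½ = -13/2)
p(h) = 2 - 13*h/2
p(N(j)) - 1*(-40935) = (2 - (-39)*(-9)/2) - 1*(-40935) = (2 - 13/2*27) + 40935 = (2 - 351/2) + 40935 = -347/2 + 40935 = 81523/2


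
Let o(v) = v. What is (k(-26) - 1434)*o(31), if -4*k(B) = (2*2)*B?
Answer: -43648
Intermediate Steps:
k(B) = -B (k(B) = -2*2*B/4 = -B)
(k(-26) - 1434)*o(31) = (-1*(-26) - 1434)*31 = (26 - 1434)*31 = -1408*31 = -43648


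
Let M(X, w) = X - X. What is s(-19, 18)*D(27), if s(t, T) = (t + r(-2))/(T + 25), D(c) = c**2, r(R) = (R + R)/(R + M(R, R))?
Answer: -12393/43 ≈ -288.21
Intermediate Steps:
M(X, w) = 0
r(R) = 2 (r(R) = (R + R)/(R + 0) = (2*R)/R = 2)
s(t, T) = (2 + t)/(25 + T) (s(t, T) = (t + 2)/(T + 25) = (2 + t)/(25 + T))
s(-19, 18)*D(27) = ((2 - 19)/(25 + 18))*27**2 = (-17/43)*729 = ((1/43)*(-17))*729 = -17/43*729 = -12393/43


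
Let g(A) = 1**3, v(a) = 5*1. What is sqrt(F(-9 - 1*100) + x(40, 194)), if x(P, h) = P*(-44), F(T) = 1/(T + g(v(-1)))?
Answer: I*sqrt(570243)/18 ≈ 41.952*I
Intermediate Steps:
v(a) = 5
g(A) = 1
F(T) = 1/(1 + T) (F(T) = 1/(T + 1) = 1/(1 + T))
x(P, h) = -44*P
sqrt(F(-9 - 1*100) + x(40, 194)) = sqrt(1/(1 + (-9 - 1*100)) - 44*40) = sqrt(1/(1 + (-9 - 100)) - 1760) = sqrt(1/(1 - 109) - 1760) = sqrt(1/(-108) - 1760) = sqrt(-1/108 - 1760) = sqrt(-190081/108) = I*sqrt(570243)/18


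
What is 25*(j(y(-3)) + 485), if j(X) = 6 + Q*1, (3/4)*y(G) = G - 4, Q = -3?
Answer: 12200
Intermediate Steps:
y(G) = -16/3 + 4*G/3 (y(G) = 4*(G - 4)/3 = 4*(-4 + G)/3 = -16/3 + 4*G/3)
j(X) = 3 (j(X) = 6 - 3*1 = 6 - 3 = 3)
25*(j(y(-3)) + 485) = 25*(3 + 485) = 25*488 = 12200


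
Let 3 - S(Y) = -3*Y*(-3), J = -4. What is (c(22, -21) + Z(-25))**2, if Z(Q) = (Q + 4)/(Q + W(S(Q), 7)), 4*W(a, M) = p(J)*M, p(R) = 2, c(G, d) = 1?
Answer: 7225/1849 ≈ 3.9075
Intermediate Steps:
S(Y) = 3 - 9*Y (S(Y) = 3 - (-3*Y)*(-3) = 3 - 9*Y)
W(a, M) = M/2 (W(a, M) = (2*M)/4 = M/2)
Z(Q) = (4 + Q)/(7/2 + Q) (Z(Q) = (Q + 4)/(Q + (1/2)*7) = (4 + Q)/(Q + 7/2) = (4 + Q)/(7/2 + Q))
(c(22, -21) + Z(-25))**2 = (1 + 2*(4 - 25)/(7 + 2*(-25)))**2 = (1 + 2*(-21)/(7 - 50))**2 = (1 + 2*(-21)/(-43))**2 = (1 + 2*(-1/43)*(-21))**2 = (1 + 42/43)**2 = (85/43)**2 = 7225/1849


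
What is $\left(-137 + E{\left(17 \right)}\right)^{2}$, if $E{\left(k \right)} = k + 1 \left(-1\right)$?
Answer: $14641$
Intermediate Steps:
$E{\left(k \right)} = -1 + k$ ($E{\left(k \right)} = k - 1 = -1 + k$)
$\left(-137 + E{\left(17 \right)}\right)^{2} = \left(-137 + \left(-1 + 17\right)\right)^{2} = \left(-137 + 16\right)^{2} = \left(-121\right)^{2} = 14641$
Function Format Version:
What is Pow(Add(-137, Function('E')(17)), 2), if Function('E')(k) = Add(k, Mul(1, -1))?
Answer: 14641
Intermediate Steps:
Function('E')(k) = Add(-1, k) (Function('E')(k) = Add(k, -1) = Add(-1, k))
Pow(Add(-137, Function('E')(17)), 2) = Pow(Add(-137, Add(-1, 17)), 2) = Pow(Add(-137, 16), 2) = Pow(-121, 2) = 14641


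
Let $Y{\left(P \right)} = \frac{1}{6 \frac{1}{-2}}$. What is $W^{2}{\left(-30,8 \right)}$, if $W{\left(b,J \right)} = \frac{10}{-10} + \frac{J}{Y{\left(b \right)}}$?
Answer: $625$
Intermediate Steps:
$Y{\left(P \right)} = - \frac{1}{3}$ ($Y{\left(P \right)} = \frac{1}{6 \left(- \frac{1}{2}\right)} = \frac{1}{-3} = - \frac{1}{3}$)
$W{\left(b,J \right)} = -1 - 3 J$ ($W{\left(b,J \right)} = \frac{10}{-10} + \frac{J}{- \frac{1}{3}} = 10 \left(- \frac{1}{10}\right) + J \left(-3\right) = -1 - 3 J$)
$W^{2}{\left(-30,8 \right)} = \left(-1 - 24\right)^{2} = \left(-25\right)^{2} = 625$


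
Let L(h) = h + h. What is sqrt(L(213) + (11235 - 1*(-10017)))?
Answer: sqrt(21678) ≈ 147.23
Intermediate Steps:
L(h) = 2*h
sqrt(L(213) + (11235 - 1*(-10017))) = sqrt(2*213 + (11235 - 1*(-10017))) = sqrt(426 + (11235 + 10017)) = sqrt(426 + 21252) = sqrt(21678)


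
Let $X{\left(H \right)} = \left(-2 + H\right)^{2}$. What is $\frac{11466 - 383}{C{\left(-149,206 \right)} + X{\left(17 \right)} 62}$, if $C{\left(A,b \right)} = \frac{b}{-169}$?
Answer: $\frac{1873027}{2357344} \approx 0.79455$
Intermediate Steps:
$C{\left(A,b \right)} = - \frac{b}{169}$ ($C{\left(A,b \right)} = b \left(- \frac{1}{169}\right) = - \frac{b}{169}$)
$\frac{11466 - 383}{C{\left(-149,206 \right)} + X{\left(17 \right)} 62} = \frac{11466 - 383}{\left(- \frac{1}{169}\right) 206 + \left(-2 + 17\right)^{2} \cdot 62} = \frac{11466 + \left(-1671 + 1288\right)}{- \frac{206}{169} + 15^{2} \cdot 62} = \frac{11466 - 383}{- \frac{206}{169} + 225 \cdot 62} = \frac{11083}{- \frac{206}{169} + 13950} = \frac{11083}{\frac{2357344}{169}} = 11083 \cdot \frac{169}{2357344} = \frac{1873027}{2357344}$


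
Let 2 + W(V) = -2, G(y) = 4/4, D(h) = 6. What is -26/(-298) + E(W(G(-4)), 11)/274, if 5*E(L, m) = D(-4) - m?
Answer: 3413/40826 ≈ 0.083599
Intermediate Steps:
G(y) = 1 (G(y) = 4*(¼) = 1)
W(V) = -4 (W(V) = -2 - 2 = -4)
E(L, m) = 6/5 - m/5 (E(L, m) = (6 - m)/5 = 6/5 - m/5)
-26/(-298) + E(W(G(-4)), 11)/274 = -26/(-298) + (6/5 - ⅕*11)/274 = -26*(-1/298) + (6/5 - 11/5)*(1/274) = 13/149 - 1*1/274 = 13/149 - 1/274 = 3413/40826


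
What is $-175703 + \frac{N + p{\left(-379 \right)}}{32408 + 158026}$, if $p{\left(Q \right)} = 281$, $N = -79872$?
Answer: $- \frac{33459904693}{190434} \approx -1.757 \cdot 10^{5}$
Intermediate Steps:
$-175703 + \frac{N + p{\left(-379 \right)}}{32408 + 158026} = -175703 + \frac{-79872 + 281}{32408 + 158026} = -175703 - \frac{79591}{190434} = - \frac{33459904693}{190434}$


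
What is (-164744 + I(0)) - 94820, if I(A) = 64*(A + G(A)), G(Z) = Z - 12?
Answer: -260332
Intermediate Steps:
G(Z) = -12 + Z
I(A) = -768 + 128*A (I(A) = 64*(A + (-12 + A)) = 64*(-12 + 2*A) = -768 + 128*A)
(-164744 + I(0)) - 94820 = (-164744 + (-768 + 128*0)) - 94820 = (-164744 + (-768 + 0)) - 94820 = (-164744 - 768) - 94820 = -165512 - 94820 = -260332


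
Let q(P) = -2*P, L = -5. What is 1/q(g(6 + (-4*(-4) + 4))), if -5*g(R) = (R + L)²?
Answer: 5/882 ≈ 0.0056689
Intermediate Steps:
g(R) = -(-5 + R)²/5 (g(R) = -(R - 5)²/5 = -(-5 + R)²/5)
1/q(g(6 + (-4*(-4) + 4))) = 1/(-(-2)*(-5 + (6 + (-4*(-4) + 4)))²/5) = 1/(-(-2)*(-5 + (6 + (16 + 4)))²/5) = 1/(-(-2)*(-5 + (6 + 20))²/5) = 1/(-(-2)*(-5 + 26)²/5) = 1/(-(-2)*21²/5) = 1/(-(-2)*441/5) = 1/(-2*(-441/5)) = 1/(882/5) = 5/882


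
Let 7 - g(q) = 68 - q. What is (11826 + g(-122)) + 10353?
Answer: 21996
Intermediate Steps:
g(q) = -61 + q (g(q) = 7 - (68 - q) = 7 + (-68 + q) = -61 + q)
(11826 + g(-122)) + 10353 = (11826 + (-61 - 122)) + 10353 = (11826 - 183) + 10353 = 11643 + 10353 = 21996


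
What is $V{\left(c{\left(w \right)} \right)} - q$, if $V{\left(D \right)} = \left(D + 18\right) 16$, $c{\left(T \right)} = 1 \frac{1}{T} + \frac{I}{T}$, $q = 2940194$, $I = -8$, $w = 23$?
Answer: $- \frac{67617950}{23} \approx -2.9399 \cdot 10^{6}$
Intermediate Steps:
$c{\left(T \right)} = - \frac{7}{T}$ ($c{\left(T \right)} = 1 \frac{1}{T} - \frac{8}{T} = \frac{1}{T} - \frac{8}{T} = - \frac{7}{T}$)
$V{\left(D \right)} = 288 + 16 D$ ($V{\left(D \right)} = \left(18 + D\right) 16 = 288 + 16 D$)
$V{\left(c{\left(w \right)} \right)} - q = \left(288 + 16 \left(- \frac{7}{23}\right)\right) - 2940194 = \left(288 - \frac{112}{23}\right) - 2940194 = \frac{6512}{23} - 2940194 = - \frac{67617950}{23}$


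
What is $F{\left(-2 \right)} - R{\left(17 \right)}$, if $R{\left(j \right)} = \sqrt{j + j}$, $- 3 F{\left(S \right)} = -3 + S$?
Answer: $\frac{5}{3} - \sqrt{34} \approx -4.1643$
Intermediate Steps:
$F{\left(S \right)} = 1 - \frac{S}{3}$ ($F{\left(S \right)} = - \frac{-3 + S}{3} = 1 - \frac{S}{3}$)
$R{\left(j \right)} = \sqrt{2} \sqrt{j}$ ($R{\left(j \right)} = \sqrt{2 j} = \sqrt{2} \sqrt{j}$)
$F{\left(-2 \right)} - R{\left(17 \right)} = \left(1 - - \frac{2}{3}\right) - \sqrt{2} \sqrt{17} = \left(1 + \frac{2}{3}\right) - \sqrt{34} = \frac{5}{3} - \sqrt{34}$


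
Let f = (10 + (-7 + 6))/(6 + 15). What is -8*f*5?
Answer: -120/7 ≈ -17.143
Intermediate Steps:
f = 3/7 (f = (10 - 1)/21 = 9*(1/21) = 3/7 ≈ 0.42857)
-8*f*5 = -24*5/7 = -8*15/7 = -120/7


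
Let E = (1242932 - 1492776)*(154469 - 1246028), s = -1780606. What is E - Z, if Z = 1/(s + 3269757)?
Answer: 406120466698730195/1489151 ≈ 2.7272e+11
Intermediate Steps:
E = 272719466796 (E = -249844*(-1091559) = 272719466796)
Z = 1/1489151 (Z = 1/(-1780606 + 3269757) = 1/1489151 ≈ 6.7152e-7)
E - Z = 272719466796 - 1*1/1489151 = 272719466796 - 1/1489151 = 406120466698730195/1489151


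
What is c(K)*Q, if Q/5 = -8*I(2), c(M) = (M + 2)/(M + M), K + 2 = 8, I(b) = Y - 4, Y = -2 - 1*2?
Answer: 640/3 ≈ 213.33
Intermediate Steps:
Y = -4 (Y = -2 - 2 = -4)
I(b) = -8 (I(b) = -4 - 4 = -8)
K = 6 (K = -2 + 8 = 6)
c(M) = (2 + M)/(2*M) (c(M) = (2 + M)/((2*M)) = (2 + M)*(1/(2*M)) = (2 + M)/(2*M))
Q = 320 (Q = 5*(-8*(-8)) = 5*64 = 320)
c(K)*Q = ((1/2)*(2 + 6)/6)*320 = ((1/2)*(1/6)*8)*320 = (2/3)*320 = 640/3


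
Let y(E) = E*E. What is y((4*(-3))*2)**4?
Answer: 110075314176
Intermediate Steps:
y(E) = E**2
y((4*(-3))*2)**4 = (((4*(-3))*2)**2)**4 = ((-12*2)**2)**4 = ((-24)**2)**4 = 576**4 = 110075314176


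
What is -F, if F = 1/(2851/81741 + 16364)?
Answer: -81741/1337612575 ≈ -6.1110e-5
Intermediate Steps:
F = 81741/1337612575 (F = 1/(2851*(1/81741) + 16364) = 1/(2851/81741 + 16364) = 1/(1337612575/81741) = 81741/1337612575 ≈ 6.1110e-5)
-F = -1*81741/1337612575 = -81741/1337612575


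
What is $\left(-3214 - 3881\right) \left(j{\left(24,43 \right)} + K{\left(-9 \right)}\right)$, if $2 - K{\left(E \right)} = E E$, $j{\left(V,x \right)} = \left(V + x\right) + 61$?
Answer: $-347655$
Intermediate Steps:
$j{\left(V,x \right)} = 61 + V + x$
$K{\left(E \right)} = 2 - E^{2}$ ($K{\left(E \right)} = 2 - E E = 2 - E^{2}$)
$\left(-3214 - 3881\right) \left(j{\left(24,43 \right)} + K{\left(-9 \right)}\right) = \left(-3214 - 3881\right) \left(\left(61 + 24 + 43\right) + \left(2 - \left(-9\right)^{2}\right)\right) = - 7095 \left(128 + \left(2 - 81\right)\right) = - 7095 \left(128 - 79\right) = \left(-7095\right) 49 = -347655$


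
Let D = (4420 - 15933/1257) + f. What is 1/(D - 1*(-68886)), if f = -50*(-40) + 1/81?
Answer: 33939/2555380562 ≈ 1.3281e-5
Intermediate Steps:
f = 162001/81 (f = 2000 + 1*(1/81) = 2000 + 1/81 = 162001/81 ≈ 2000.0)
D = 217458608/33939 (D = (4420 - 15933/1257) + 162001/81 = (4420 - 15933*1/1257) + 162001/81 = (4420 - 5311/419) + 162001/81 = 1846669/419 + 162001/81 = 217458608/33939 ≈ 6407.3)
1/(D - 1*(-68886)) = 1/(217458608/33939 - 1*(-68886)) = 1/(217458608/33939 + 68886) = 1/(2555380562/33939) = 33939/2555380562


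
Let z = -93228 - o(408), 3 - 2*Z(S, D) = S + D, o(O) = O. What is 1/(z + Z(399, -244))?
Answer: -1/93712 ≈ -1.0671e-5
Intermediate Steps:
Z(S, D) = 3/2 - D/2 - S/2 (Z(S, D) = 3/2 - (S + D)/2 = 3/2 - (D + S)/2 = 3/2 + (-D/2 - S/2) = 3/2 - D/2 - S/2)
z = -93636 (z = -93228 - 1*408 = -93228 - 408 = -93636)
1/(z + Z(399, -244)) = 1/(-93636 + (3/2 - ½*(-244) - ½*399)) = 1/(-93636 + (3/2 + 122 - 399/2)) = 1/(-93636 - 76) = 1/(-93712) = -1/93712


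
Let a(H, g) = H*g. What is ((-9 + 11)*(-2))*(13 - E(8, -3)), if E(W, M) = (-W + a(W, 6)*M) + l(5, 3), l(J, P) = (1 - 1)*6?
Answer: -660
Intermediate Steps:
l(J, P) = 0 (l(J, P) = 0*6 = 0)
E(W, M) = -W + 6*M*W (E(W, M) = (-W + (W*6)*M) + 0 = (-W + (6*W)*M) + 0 = (-W + 6*M*W) + 0 = -W + 6*M*W)
((-9 + 11)*(-2))*(13 - E(8, -3)) = ((-9 + 11)*(-2))*(13 - 8*(-1 + 6*(-3))) = (2*(-2))*(13 - 8*(-1 - 18)) = -4*(13 - 8*(-19)) = -4*(13 - 1*(-152)) = -4*(13 + 152) = -4*165 = -660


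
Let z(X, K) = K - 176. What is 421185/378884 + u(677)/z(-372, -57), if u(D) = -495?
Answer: 285683685/88279972 ≈ 3.2361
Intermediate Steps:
z(X, K) = -176 + K
421185/378884 + u(677)/z(-372, -57) = 421185/378884 - 495/(-176 - 57) = 421185*(1/378884) - 495/(-233) = 421185/378884 - 495*(-1/233) = 421185/378884 + 495/233 = 285683685/88279972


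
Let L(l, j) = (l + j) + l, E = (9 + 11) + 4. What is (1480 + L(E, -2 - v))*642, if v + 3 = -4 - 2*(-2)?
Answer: 981618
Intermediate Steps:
E = 24 (E = 20 + 4 = 24)
v = -3 (v = -3 + (-4 - 2*(-2)) = -3 + (-4 + 4) = -3 + 0 = -3)
L(l, j) = j + 2*l (L(l, j) = (j + l) + l = j + 2*l)
(1480 + L(E, -2 - v))*642 = (1480 + ((-2 - 1*(-3)) + 2*24))*642 = (1480 + ((-2 + 3) + 48))*642 = (1480 + (1 + 48))*642 = (1480 + 49)*642 = 1529*642 = 981618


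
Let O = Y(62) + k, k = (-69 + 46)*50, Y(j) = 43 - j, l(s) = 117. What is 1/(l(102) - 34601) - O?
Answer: 40311795/34484 ≈ 1169.0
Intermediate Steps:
k = -1150 (k = -23*50 = -1150)
O = -1169 (O = (43 - 1*62) - 1150 = (43 - 62) - 1150 = -19 - 1150 = -1169)
1/(l(102) - 34601) - O = 1/(117 - 34601) - 1*(-1169) = 1/(-34484) + 1169 = -1/34484 + 1169 = 40311795/34484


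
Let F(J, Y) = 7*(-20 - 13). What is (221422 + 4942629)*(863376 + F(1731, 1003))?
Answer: 4457324800395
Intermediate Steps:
F(J, Y) = -231 (F(J, Y) = 7*(-33) = -231)
(221422 + 4942629)*(863376 + F(1731, 1003)) = (221422 + 4942629)*(863376 - 231) = 5164051*863145 = 4457324800395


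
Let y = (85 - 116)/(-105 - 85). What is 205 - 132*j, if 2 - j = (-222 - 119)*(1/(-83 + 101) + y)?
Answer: -2822563/285 ≈ -9903.7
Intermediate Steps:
y = 31/190 (y = -31/(-190) = -31*(-1/190) = 31/190 ≈ 0.16316)
j = 65477/855 (j = 2 - (-222 - 119)*(1/(-83 + 101) + 31/190) = 2 - (-341)*(1/18 + 31/190) = 2 - (-341)*187/855 = 2 - 1*(-63767/855) = 2 + 63767/855 = 65477/855 ≈ 76.581)
205 - 132*j = 205 - 132*65477/855 = 205 - 2880988/285 = -2822563/285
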